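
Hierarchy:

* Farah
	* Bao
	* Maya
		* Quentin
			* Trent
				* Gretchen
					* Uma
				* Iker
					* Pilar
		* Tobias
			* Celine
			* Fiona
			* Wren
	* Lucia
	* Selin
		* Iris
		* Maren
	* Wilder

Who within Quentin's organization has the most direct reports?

Direct-report counts within Quentin's organization: Quentin has 1; Trent has 2; Iker has 1; Gretchen has 1. The largest is 2, held by Trent.

Trent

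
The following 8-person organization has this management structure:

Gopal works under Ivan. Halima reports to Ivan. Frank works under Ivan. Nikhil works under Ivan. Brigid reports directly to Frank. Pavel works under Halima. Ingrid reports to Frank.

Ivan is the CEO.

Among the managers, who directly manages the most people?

Ivan

Direct-report counts: Ivan has 4; Frank has 2; Halima has 1. The largest is 4, held by Ivan.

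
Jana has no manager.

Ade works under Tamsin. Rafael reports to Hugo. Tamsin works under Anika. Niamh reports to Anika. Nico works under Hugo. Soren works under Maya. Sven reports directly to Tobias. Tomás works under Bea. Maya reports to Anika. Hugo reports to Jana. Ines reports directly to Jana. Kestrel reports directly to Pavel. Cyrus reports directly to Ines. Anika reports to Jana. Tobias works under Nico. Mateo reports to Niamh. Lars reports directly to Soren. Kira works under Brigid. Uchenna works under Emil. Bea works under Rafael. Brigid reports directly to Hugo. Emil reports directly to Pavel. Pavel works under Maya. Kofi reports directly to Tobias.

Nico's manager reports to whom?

Nico reports to Hugo, and Hugo reports to Jana. So Nico's skip-level manager is Jana.

Jana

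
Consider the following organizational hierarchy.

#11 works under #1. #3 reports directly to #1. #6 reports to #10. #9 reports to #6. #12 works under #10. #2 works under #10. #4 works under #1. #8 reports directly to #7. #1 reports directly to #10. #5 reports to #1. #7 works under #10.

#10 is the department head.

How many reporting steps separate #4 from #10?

2

Chain from #4 up to #10: #4 → #1 → #10. That is 2 steps up, so #4 is 2 levels below #10.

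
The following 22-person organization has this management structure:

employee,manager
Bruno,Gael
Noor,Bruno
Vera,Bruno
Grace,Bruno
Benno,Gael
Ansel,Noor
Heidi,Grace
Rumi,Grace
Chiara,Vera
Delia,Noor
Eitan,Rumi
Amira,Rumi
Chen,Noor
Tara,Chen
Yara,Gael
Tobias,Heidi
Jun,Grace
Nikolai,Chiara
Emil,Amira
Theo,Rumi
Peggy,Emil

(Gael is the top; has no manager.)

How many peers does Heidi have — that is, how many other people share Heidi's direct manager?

2

Heidi reports to Grace. Grace's other direct reports are Rumi, Jun — 2 peers.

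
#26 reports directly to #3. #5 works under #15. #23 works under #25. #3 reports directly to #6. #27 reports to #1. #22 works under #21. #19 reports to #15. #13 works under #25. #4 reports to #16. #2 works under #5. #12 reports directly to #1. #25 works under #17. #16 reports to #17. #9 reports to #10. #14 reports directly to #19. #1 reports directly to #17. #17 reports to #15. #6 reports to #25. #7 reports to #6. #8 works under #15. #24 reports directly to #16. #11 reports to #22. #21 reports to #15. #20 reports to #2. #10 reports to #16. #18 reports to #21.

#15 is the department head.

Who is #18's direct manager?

#18 reports directly to #21.

#21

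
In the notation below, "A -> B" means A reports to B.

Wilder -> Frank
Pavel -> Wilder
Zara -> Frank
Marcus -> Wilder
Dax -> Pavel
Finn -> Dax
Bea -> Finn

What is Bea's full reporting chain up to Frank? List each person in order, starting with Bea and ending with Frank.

Bea -> Finn -> Dax -> Pavel -> Wilder -> Frank

Bea reports to Finn. Finn reports to Dax. Dax reports to Pavel. Pavel reports to Wilder. Wilder reports to Frank. Frank is at the top.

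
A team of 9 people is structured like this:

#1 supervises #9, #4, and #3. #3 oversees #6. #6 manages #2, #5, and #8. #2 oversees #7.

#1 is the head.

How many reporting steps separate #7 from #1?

4

Chain from #7 up to #1: #7 → #2 → #6 → #3 → #1. That is 4 steps up, so #7 is 4 levels below #1.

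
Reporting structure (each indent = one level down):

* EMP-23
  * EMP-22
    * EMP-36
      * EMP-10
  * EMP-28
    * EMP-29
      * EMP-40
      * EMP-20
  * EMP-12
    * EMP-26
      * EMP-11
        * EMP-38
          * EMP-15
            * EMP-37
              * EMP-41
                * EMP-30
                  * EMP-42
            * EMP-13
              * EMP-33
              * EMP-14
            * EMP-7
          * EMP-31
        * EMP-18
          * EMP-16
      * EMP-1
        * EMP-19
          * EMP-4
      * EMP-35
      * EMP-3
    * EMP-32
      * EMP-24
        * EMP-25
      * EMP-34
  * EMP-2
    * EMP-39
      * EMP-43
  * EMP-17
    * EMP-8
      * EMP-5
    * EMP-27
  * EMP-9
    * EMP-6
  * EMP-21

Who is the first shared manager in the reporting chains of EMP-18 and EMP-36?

EMP-23

EMP-18's chain of managers is EMP-11, EMP-26, EMP-12, EMP-23. EMP-36's chain of managers is EMP-22, EMP-23. The first manager that appears in both chains is EMP-23.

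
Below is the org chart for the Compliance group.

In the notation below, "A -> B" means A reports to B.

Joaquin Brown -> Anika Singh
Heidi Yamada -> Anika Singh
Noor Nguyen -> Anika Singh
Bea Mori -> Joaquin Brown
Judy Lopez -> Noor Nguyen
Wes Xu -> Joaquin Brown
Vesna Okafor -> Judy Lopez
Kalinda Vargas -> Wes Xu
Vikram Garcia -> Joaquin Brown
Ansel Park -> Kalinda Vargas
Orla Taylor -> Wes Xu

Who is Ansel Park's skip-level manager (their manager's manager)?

Ansel Park reports to Kalinda Vargas, and Kalinda Vargas reports to Wes Xu. So Ansel Park's skip-level manager is Wes Xu.

Wes Xu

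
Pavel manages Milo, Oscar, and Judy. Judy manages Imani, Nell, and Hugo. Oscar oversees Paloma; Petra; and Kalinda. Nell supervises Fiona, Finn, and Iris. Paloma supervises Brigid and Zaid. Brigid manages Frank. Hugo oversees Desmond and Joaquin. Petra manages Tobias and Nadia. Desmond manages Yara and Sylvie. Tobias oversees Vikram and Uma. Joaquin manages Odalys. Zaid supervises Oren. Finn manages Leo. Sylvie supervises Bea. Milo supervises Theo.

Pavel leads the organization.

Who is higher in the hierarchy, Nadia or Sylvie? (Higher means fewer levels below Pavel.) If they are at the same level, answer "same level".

Nadia

Nadia is 3 levels below Pavel; Sylvie is 4. Nadia is higher.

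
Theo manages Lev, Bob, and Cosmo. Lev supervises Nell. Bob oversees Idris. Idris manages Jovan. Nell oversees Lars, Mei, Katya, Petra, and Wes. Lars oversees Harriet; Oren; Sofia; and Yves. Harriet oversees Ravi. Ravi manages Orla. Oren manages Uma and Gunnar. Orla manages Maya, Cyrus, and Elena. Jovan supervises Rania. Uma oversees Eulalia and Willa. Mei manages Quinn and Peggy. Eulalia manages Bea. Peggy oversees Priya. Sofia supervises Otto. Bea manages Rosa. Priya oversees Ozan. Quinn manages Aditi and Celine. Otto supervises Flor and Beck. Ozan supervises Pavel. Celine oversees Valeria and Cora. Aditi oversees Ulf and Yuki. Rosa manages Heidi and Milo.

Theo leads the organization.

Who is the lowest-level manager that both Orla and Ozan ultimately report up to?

Nell

Orla's chain of managers is Ravi, Harriet, Lars, Nell, Lev, Theo. Ozan's chain of managers is Priya, Peggy, Mei, Nell, Lev, Theo. The first manager that appears in both chains is Nell.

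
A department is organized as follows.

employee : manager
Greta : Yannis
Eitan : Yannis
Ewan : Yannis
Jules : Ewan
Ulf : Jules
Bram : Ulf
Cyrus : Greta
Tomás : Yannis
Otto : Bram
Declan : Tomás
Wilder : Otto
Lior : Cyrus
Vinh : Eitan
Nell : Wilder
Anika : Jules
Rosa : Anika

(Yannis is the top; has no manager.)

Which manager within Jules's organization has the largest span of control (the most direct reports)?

Jules

Direct-report counts within Jules's organization: Jules has 2; Anika has 1; Ulf has 1; Bram has 1; Otto has 1; Wilder has 1. The largest is 2, held by Jules.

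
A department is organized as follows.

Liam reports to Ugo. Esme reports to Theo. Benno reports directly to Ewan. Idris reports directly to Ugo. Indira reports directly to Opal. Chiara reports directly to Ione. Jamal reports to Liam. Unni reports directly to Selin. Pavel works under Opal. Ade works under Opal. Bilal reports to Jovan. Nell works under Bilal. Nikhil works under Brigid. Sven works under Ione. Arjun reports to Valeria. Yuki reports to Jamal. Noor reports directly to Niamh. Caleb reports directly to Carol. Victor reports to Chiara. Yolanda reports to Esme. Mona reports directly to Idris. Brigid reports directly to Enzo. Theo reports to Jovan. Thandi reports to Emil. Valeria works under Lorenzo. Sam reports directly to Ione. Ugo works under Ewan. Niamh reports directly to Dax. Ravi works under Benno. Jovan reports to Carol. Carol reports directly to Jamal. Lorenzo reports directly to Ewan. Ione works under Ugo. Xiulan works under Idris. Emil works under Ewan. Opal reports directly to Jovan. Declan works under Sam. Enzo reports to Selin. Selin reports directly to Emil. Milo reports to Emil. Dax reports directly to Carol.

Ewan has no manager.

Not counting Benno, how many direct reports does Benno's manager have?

3

Benno reports to Ewan. Ewan's other direct reports are Ugo, Emil, Lorenzo — 3 peers.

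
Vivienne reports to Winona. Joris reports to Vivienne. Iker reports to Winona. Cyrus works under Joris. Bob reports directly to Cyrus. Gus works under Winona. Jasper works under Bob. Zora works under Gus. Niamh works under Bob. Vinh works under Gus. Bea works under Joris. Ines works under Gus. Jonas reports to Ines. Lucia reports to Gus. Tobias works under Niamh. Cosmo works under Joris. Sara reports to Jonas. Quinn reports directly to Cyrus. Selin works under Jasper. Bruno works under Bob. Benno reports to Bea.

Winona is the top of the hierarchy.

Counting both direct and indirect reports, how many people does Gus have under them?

6

Gus directly manages Zora, Vinh, Ines, Lucia. Zora has no reports. Vinh has no reports. Under Ines: Jonas, Sara (2). Lucia has no reports. So Gus's organization is 4 direct reports plus everyone under them: 1 + 1 + 3 + 1 = 6.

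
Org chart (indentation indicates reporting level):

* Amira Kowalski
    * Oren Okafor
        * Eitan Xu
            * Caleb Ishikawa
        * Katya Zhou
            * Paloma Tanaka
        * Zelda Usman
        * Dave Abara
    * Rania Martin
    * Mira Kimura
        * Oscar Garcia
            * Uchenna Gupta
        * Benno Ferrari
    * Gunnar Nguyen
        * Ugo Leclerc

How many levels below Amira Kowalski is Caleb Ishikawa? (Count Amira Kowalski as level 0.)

3

Chain from Caleb Ishikawa up to Amira Kowalski: Caleb Ishikawa → Eitan Xu → Oren Okafor → Amira Kowalski. That is 3 steps up, so Caleb Ishikawa is 3 levels below Amira Kowalski.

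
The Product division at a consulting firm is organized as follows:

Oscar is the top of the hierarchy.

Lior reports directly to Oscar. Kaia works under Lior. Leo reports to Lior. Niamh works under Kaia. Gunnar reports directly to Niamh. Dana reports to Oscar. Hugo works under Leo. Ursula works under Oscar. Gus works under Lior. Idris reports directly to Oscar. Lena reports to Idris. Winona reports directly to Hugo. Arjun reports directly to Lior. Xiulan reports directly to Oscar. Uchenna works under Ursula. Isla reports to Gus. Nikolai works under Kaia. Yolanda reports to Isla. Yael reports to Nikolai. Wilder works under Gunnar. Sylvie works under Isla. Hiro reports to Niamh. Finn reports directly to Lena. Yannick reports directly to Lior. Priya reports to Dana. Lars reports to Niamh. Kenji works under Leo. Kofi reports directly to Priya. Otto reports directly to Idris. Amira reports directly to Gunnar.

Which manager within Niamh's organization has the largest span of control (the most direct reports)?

Niamh

Direct-report counts within Niamh's organization: Niamh has 3; Gunnar has 2. The largest is 3, held by Niamh.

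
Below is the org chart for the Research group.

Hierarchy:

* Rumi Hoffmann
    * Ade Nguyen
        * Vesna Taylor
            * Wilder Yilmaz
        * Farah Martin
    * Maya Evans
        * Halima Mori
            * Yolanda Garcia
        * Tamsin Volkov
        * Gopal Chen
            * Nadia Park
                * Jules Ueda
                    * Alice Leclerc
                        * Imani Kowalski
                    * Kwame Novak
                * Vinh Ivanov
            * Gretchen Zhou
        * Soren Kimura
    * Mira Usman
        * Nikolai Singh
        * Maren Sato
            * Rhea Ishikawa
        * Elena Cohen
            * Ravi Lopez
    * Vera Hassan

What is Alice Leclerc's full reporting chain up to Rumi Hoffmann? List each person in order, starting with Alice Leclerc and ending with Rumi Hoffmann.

Alice Leclerc -> Jules Ueda -> Nadia Park -> Gopal Chen -> Maya Evans -> Rumi Hoffmann

Alice Leclerc reports to Jules Ueda. Jules Ueda reports to Nadia Park. Nadia Park reports to Gopal Chen. Gopal Chen reports to Maya Evans. Maya Evans reports to Rumi Hoffmann. Rumi Hoffmann is at the top.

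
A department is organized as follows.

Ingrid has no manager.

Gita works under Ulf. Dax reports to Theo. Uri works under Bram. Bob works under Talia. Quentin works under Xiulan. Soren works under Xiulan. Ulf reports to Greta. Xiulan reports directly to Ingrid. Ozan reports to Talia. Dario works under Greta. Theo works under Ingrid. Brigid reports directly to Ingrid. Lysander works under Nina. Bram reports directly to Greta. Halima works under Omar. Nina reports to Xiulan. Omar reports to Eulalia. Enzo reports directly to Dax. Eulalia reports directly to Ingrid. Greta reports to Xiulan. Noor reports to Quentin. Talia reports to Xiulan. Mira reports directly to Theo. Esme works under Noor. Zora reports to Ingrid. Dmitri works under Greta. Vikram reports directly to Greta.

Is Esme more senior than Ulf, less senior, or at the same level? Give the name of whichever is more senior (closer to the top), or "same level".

Esme is 4 levels below Ingrid; Ulf is 3. Ulf is higher.

Ulf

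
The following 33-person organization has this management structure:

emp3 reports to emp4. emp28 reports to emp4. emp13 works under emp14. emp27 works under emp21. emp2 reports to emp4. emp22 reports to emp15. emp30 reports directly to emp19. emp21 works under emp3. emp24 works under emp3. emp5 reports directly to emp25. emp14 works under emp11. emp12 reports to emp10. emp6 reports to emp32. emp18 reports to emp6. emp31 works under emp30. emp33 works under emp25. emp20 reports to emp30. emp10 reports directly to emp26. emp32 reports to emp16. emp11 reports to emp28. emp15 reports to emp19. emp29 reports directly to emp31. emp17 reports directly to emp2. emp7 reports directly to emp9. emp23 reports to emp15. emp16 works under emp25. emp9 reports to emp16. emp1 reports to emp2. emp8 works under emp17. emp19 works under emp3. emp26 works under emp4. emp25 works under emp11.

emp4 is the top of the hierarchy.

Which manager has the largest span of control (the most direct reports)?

emp4

Direct-report counts: emp4 has 4; emp3 has 3; emp19 has 2; emp30 has 2; emp31 has 1; emp15 has 2; emp21 has 1; emp2 has 2; emp17 has 1; emp26 has 1; emp10 has 1; emp28 has 1; emp11 has 2; emp14 has 1; emp25 has 3; emp16 has 2; emp32 has 1; emp6 has 1; emp9 has 1. The largest is 4, held by emp4.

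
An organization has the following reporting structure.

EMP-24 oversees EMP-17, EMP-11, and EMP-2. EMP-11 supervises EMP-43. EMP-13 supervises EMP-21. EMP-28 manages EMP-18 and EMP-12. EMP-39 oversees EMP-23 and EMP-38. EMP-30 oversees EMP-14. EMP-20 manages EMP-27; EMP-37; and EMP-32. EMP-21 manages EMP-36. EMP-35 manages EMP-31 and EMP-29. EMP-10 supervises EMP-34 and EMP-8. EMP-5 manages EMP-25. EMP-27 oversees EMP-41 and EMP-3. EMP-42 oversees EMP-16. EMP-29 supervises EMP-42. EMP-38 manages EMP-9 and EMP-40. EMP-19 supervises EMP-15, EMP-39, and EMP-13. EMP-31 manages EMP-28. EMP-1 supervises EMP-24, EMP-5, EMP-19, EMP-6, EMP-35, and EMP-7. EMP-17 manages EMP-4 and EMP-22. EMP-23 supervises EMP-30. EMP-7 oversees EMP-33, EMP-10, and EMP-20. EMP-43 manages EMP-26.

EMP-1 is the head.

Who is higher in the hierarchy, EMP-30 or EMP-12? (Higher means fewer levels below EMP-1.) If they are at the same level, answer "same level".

Both EMP-30 and EMP-12 are 4 levels below EMP-1.

same level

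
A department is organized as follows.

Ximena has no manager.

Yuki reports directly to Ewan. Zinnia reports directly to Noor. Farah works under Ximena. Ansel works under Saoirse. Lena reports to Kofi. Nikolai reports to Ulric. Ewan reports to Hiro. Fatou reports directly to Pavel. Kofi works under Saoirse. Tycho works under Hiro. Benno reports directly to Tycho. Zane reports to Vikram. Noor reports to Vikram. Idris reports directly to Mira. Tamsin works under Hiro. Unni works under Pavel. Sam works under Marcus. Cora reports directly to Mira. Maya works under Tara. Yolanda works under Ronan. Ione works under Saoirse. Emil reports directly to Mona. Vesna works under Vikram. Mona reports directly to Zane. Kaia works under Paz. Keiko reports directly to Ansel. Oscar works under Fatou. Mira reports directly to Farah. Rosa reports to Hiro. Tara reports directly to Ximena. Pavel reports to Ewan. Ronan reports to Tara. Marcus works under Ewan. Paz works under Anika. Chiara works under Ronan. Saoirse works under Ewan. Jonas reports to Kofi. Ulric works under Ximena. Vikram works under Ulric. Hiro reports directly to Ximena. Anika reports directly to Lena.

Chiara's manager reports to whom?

Chiara reports to Ronan, and Ronan reports to Tara. So Chiara's skip-level manager is Tara.

Tara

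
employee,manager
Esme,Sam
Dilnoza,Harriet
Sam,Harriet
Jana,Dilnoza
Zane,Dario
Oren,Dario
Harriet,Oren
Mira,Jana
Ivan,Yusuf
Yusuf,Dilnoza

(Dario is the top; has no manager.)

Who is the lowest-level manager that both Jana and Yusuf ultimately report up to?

Jana's chain of managers is Dilnoza, Harriet, Oren, Dario. Yusuf's chain of managers is Dilnoza, Harriet, Oren, Dario. The first manager that appears in both chains is Dilnoza.

Dilnoza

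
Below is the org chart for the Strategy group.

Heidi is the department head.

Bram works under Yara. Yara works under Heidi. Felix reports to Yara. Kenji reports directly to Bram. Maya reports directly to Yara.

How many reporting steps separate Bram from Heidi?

2

Chain from Bram up to Heidi: Bram → Yara → Heidi. That is 2 steps up, so Bram is 2 levels below Heidi.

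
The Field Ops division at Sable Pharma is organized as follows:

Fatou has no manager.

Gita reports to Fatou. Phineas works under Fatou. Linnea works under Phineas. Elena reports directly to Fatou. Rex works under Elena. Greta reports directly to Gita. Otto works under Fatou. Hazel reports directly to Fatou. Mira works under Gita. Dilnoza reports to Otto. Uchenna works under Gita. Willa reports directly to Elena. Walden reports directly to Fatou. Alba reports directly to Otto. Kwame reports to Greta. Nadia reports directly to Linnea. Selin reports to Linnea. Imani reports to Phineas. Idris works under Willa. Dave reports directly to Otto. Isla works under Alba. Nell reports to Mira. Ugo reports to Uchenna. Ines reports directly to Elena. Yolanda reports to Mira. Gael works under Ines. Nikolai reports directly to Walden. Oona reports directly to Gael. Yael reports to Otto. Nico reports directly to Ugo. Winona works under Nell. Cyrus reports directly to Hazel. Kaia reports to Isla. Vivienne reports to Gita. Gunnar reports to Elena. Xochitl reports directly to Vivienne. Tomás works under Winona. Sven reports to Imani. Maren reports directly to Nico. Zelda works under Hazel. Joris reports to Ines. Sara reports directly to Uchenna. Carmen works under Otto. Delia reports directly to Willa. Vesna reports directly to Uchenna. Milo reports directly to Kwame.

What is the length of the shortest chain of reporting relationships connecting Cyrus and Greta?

Cyrus is 2 levels below Fatou, and Greta is 2 levels below Fatou (their lowest common manager). The shortest path runs up from Cyrus to Fatou and back down to Greta: 2 + 2 = 4 links.

4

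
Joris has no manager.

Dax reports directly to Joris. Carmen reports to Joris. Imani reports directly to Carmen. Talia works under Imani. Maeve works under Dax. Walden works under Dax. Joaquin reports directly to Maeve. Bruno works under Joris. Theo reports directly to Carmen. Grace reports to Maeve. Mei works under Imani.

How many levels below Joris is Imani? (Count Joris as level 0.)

2

Chain from Imani up to Joris: Imani → Carmen → Joris. That is 2 steps up, so Imani is 2 levels below Joris.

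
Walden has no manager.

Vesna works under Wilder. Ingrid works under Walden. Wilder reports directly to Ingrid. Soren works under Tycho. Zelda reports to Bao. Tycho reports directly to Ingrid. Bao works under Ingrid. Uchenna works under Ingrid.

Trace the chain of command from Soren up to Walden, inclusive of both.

Soren reports to Tycho. Tycho reports to Ingrid. Ingrid reports to Walden. Walden is at the top.

Soren -> Tycho -> Ingrid -> Walden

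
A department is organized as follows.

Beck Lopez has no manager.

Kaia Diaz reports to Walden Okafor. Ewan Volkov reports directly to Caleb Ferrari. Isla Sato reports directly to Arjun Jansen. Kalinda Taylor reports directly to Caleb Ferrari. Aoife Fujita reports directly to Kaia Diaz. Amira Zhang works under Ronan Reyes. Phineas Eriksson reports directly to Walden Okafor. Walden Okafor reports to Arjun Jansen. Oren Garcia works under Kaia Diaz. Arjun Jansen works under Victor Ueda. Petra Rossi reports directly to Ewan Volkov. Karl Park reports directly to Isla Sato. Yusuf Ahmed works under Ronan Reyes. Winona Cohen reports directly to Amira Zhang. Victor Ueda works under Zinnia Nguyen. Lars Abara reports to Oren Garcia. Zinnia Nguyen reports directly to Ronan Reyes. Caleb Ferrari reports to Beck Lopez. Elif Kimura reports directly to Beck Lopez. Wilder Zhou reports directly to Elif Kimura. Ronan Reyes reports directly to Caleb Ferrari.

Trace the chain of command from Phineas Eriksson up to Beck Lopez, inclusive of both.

Phineas Eriksson reports to Walden Okafor. Walden Okafor reports to Arjun Jansen. Arjun Jansen reports to Victor Ueda. Victor Ueda reports to Zinnia Nguyen. Zinnia Nguyen reports to Ronan Reyes. Ronan Reyes reports to Caleb Ferrari. Caleb Ferrari reports to Beck Lopez. Beck Lopez is at the top.

Phineas Eriksson -> Walden Okafor -> Arjun Jansen -> Victor Ueda -> Zinnia Nguyen -> Ronan Reyes -> Caleb Ferrari -> Beck Lopez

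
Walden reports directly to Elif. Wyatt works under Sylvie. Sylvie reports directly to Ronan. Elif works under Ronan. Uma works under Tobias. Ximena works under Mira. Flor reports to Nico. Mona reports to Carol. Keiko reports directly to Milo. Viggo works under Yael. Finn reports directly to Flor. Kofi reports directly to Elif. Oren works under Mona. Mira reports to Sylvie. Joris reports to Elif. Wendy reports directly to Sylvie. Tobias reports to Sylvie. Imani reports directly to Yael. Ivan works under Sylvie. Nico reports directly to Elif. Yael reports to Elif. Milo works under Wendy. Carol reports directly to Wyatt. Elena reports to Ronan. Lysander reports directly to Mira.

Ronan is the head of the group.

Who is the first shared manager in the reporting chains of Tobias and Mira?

Sylvie

Tobias's chain of managers is Sylvie, Ronan. Mira's chain of managers is Sylvie, Ronan. The first manager that appears in both chains is Sylvie.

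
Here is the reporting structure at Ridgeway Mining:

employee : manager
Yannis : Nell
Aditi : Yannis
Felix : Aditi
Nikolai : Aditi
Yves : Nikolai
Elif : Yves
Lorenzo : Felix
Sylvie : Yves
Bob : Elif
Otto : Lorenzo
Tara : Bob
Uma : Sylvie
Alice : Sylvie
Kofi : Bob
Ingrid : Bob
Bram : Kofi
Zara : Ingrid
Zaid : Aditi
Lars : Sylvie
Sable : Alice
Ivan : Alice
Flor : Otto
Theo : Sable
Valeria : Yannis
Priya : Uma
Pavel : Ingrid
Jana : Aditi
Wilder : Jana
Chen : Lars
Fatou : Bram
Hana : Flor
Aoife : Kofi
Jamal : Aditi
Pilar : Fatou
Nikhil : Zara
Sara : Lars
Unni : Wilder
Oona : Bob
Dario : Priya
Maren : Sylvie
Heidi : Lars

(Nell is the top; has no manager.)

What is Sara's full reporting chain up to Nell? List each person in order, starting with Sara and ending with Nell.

Sara -> Lars -> Sylvie -> Yves -> Nikolai -> Aditi -> Yannis -> Nell

Sara reports to Lars. Lars reports to Sylvie. Sylvie reports to Yves. Yves reports to Nikolai. Nikolai reports to Aditi. Aditi reports to Yannis. Yannis reports to Nell. Nell is at the top.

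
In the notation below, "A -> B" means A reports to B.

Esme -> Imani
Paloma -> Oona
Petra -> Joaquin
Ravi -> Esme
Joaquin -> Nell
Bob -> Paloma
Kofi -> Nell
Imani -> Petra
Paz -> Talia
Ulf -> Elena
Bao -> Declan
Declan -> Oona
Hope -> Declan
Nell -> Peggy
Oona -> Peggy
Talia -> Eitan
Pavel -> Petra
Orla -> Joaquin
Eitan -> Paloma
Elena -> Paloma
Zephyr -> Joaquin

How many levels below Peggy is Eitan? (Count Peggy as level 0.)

3

Chain from Eitan up to Peggy: Eitan → Paloma → Oona → Peggy. That is 3 steps up, so Eitan is 3 levels below Peggy.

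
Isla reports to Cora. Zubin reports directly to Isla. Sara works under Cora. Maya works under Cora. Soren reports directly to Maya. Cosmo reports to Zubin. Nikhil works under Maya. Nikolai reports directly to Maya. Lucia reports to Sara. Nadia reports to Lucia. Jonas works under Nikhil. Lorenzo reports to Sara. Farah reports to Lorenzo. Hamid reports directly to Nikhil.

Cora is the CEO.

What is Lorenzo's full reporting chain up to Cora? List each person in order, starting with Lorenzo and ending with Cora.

Lorenzo reports to Sara. Sara reports to Cora. Cora is at the top.

Lorenzo -> Sara -> Cora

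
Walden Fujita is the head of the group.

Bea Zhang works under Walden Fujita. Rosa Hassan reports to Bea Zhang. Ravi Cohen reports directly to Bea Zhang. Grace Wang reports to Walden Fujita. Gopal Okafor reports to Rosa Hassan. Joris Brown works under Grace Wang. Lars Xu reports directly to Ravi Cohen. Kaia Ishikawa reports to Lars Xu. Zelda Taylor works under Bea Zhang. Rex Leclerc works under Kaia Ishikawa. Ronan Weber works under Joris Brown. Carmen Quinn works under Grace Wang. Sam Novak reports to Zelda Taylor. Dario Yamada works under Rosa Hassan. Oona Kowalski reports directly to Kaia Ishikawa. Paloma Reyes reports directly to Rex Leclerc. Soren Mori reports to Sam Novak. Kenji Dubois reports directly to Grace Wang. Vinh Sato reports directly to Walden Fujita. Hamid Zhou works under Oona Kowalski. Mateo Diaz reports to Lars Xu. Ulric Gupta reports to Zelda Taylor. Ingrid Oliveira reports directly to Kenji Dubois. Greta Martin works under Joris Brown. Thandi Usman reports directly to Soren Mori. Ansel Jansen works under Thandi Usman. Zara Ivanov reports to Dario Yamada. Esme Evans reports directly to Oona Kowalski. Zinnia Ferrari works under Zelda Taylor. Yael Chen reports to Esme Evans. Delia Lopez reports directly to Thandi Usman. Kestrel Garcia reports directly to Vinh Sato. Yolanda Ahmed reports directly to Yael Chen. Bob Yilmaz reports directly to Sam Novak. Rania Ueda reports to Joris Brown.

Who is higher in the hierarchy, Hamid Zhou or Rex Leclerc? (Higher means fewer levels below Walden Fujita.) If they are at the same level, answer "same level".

Hamid Zhou is 6 levels below Walden Fujita; Rex Leclerc is 5. Rex Leclerc is higher.

Rex Leclerc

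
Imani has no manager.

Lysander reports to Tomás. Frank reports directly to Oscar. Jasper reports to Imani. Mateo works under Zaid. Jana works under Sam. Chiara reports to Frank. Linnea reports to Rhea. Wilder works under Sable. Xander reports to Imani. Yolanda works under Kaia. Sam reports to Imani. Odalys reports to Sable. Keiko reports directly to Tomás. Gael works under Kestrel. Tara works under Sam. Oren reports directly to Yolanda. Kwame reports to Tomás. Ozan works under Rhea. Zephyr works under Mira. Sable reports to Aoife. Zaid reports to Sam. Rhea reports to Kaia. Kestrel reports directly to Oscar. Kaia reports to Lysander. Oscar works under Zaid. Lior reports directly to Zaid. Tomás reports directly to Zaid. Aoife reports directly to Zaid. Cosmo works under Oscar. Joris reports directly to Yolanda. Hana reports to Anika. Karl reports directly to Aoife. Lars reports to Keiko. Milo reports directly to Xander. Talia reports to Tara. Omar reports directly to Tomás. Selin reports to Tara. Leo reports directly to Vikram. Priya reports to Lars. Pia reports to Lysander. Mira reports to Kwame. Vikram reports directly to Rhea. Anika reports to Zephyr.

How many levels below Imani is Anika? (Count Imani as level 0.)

Chain from Anika up to Imani: Anika → Zephyr → Mira → Kwame → Tomás → Zaid → Sam → Imani. That is 7 steps up, so Anika is 7 levels below Imani.

7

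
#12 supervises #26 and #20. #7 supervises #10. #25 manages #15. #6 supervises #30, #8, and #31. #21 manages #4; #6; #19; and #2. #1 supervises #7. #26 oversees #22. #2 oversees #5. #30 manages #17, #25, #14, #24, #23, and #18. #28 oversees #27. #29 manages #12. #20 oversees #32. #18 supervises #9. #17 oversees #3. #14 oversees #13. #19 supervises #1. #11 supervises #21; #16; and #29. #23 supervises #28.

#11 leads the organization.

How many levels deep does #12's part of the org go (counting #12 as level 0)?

The longest chain under #12 runs #12 → #20 → #32, which is 2 levels below #12.

2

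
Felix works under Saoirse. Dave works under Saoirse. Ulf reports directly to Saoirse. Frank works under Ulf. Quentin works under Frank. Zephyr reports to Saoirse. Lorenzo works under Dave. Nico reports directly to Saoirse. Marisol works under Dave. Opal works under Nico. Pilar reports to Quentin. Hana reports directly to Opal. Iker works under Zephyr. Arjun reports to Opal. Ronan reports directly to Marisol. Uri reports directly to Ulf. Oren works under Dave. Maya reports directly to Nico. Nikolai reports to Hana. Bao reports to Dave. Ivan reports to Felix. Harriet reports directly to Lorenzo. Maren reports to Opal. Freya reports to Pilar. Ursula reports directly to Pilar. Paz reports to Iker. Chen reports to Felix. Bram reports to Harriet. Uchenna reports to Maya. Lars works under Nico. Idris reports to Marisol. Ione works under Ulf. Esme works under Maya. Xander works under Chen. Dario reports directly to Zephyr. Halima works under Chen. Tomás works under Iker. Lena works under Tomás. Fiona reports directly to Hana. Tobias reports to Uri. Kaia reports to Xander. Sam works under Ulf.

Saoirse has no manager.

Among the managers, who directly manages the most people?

Direct-report counts: Saoirse has 5; Nico has 3; Maya has 2; Opal has 3; Hana has 2; Zephyr has 2; Iker has 2; Tomás has 1; Ulf has 4; Uri has 1; Frank has 1; Quentin has 1; Pilar has 2; Dave has 4; Marisol has 2; Lorenzo has 1; Harriet has 1; Felix has 2; Chen has 2; Xander has 1. The largest is 5, held by Saoirse.

Saoirse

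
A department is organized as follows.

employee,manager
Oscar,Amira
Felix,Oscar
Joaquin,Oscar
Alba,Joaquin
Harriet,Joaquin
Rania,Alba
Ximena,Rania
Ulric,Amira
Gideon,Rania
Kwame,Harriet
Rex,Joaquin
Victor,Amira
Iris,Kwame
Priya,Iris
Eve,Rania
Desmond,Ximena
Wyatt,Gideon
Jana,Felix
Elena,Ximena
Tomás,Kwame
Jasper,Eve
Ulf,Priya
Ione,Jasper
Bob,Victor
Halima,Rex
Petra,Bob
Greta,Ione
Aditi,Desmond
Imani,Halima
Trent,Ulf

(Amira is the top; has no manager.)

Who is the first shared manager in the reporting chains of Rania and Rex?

Rania's chain of managers is Alba, Joaquin, Oscar, Amira. Rex's chain of managers is Joaquin, Oscar, Amira. The first manager that appears in both chains is Joaquin.

Joaquin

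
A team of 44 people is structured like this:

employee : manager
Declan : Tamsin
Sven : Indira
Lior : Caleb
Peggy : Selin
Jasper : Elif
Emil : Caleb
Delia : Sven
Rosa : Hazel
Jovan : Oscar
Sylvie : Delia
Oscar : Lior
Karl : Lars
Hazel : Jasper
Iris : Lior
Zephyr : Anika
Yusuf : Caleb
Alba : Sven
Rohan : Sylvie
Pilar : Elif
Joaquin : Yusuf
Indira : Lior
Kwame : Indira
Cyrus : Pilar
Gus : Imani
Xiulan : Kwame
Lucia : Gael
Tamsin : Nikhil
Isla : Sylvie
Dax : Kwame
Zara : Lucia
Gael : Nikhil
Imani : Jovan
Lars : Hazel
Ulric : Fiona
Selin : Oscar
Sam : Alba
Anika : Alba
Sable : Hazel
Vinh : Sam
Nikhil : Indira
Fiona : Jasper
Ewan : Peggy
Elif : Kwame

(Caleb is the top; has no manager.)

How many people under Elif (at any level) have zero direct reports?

5

The people in Elif's organization with no one reporting to them are Cyrus, Ulric, Rosa, Sable, Karl. That is 5.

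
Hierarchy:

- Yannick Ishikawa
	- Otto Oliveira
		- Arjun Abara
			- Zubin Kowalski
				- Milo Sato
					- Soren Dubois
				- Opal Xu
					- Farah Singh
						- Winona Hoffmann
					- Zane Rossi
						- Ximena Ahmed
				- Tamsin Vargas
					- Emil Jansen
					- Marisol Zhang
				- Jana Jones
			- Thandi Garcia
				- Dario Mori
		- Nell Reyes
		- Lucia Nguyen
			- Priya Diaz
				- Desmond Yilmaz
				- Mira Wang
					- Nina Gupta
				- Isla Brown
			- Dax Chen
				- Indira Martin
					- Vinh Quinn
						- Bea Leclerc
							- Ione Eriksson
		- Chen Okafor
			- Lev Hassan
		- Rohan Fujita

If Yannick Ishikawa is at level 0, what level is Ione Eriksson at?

Chain from Ione Eriksson up to Yannick Ishikawa: Ione Eriksson → Bea Leclerc → Vinh Quinn → Indira Martin → Dax Chen → Lucia Nguyen → Otto Oliveira → Yannick Ishikawa. That is 7 steps up, so Ione Eriksson is 7 levels below Yannick Ishikawa.

7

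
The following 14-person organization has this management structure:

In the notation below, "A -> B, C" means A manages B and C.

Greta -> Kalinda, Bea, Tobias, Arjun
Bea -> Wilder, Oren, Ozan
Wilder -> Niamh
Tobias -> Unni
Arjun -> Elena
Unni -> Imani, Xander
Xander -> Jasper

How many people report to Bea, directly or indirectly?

Bea directly manages Wilder, Oren, Ozan. Under Wilder: Niamh (1). Oren has no reports. Ozan has no reports. So Bea's organization is 3 direct reports plus everyone under them: 2 + 1 + 1 = 4.

4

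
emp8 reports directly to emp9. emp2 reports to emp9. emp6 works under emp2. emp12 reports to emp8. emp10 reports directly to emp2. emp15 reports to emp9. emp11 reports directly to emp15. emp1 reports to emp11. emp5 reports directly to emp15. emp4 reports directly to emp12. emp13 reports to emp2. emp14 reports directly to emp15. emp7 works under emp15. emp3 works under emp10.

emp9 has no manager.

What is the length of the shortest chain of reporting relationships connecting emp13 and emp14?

emp13 is 2 levels below emp9, and emp14 is 2 levels below emp9 (their lowest common manager). The shortest path runs up from emp13 to emp9 and back down to emp14: 2 + 2 = 4 links.

4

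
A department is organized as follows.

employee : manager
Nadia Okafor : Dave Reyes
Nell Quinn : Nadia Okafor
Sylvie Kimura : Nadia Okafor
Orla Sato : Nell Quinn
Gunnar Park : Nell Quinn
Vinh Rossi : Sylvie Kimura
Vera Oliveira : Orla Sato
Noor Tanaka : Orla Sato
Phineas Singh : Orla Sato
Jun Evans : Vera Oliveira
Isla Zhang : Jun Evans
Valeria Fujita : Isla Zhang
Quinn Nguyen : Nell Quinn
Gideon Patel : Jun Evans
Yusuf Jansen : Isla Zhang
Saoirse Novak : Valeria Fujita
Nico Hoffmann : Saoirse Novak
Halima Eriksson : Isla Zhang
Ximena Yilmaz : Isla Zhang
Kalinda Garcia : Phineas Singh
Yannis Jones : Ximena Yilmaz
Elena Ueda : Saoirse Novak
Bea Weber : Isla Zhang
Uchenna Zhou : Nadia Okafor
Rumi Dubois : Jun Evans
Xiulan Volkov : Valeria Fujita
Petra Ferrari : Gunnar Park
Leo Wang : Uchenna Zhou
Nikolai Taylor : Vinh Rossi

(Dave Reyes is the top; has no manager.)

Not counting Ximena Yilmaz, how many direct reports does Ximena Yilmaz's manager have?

Ximena Yilmaz reports to Isla Zhang. Isla Zhang's other direct reports are Valeria Fujita, Yusuf Jansen, Halima Eriksson, Bea Weber — 4 peers.

4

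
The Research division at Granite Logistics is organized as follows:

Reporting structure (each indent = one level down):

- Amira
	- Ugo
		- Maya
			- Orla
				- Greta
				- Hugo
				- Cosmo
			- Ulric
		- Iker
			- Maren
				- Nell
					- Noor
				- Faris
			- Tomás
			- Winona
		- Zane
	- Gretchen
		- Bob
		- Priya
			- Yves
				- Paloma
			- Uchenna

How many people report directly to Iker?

3

Iker directly manages Maren, Tomás, Winona. That is 3 direct reports.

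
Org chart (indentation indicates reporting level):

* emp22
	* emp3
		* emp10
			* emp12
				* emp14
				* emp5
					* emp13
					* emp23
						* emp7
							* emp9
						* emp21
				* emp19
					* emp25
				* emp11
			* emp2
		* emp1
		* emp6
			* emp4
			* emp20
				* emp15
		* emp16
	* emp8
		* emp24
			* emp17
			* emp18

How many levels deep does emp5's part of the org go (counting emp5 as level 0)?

3

The longest chain under emp5 runs emp5 → emp23 → emp7 → emp9, which is 3 levels below emp5.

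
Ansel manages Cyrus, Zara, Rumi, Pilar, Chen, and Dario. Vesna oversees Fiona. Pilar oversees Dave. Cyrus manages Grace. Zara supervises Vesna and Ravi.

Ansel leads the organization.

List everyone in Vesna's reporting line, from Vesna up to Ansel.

Vesna -> Zara -> Ansel

Vesna reports to Zara. Zara reports to Ansel. Ansel is at the top.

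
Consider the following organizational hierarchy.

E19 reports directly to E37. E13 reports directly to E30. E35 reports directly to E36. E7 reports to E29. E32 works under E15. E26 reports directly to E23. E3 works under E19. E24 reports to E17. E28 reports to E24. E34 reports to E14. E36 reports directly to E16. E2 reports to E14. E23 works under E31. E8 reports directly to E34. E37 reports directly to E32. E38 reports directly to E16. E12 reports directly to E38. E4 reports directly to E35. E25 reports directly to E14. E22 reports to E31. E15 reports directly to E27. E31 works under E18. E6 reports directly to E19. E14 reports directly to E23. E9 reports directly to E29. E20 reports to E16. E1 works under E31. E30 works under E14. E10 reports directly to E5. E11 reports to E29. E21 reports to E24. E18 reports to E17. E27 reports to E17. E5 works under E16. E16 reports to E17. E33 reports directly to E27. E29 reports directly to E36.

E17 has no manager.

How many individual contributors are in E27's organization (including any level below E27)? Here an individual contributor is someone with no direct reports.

The people in E27's organization with no one reporting to them are E33, E6, E3. That is 3.

3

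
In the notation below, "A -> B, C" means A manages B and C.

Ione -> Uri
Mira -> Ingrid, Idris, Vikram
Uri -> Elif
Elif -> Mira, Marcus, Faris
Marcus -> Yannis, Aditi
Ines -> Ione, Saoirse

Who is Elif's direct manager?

Uri

Elif reports directly to Uri.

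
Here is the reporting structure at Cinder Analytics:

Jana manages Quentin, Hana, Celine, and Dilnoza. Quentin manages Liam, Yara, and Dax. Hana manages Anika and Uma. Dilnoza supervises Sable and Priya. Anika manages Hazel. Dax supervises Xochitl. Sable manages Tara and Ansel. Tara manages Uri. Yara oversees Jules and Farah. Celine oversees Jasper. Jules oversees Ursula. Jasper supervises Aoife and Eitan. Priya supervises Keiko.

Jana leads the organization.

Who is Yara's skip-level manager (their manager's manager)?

Yara reports to Quentin, and Quentin reports to Jana. So Yara's skip-level manager is Jana.

Jana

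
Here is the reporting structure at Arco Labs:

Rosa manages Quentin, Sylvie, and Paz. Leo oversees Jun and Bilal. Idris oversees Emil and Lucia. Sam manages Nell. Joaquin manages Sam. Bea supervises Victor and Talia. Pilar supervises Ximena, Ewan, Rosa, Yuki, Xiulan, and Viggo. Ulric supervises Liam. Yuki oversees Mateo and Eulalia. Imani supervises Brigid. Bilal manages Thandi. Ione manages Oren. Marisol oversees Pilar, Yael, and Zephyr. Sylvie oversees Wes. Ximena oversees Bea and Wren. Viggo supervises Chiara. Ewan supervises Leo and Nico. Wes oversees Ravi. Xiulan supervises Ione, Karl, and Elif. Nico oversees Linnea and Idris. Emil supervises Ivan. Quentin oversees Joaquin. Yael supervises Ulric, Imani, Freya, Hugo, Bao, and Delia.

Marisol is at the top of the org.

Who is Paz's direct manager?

Paz reports directly to Rosa.

Rosa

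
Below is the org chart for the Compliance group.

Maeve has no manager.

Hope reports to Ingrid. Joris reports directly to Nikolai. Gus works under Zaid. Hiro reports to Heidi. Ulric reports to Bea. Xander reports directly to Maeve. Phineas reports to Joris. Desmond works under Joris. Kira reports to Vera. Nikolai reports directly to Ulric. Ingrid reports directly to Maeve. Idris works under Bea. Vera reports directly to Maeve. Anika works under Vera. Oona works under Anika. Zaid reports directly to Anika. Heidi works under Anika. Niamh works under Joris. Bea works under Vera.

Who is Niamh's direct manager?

Niamh reports directly to Joris.

Joris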